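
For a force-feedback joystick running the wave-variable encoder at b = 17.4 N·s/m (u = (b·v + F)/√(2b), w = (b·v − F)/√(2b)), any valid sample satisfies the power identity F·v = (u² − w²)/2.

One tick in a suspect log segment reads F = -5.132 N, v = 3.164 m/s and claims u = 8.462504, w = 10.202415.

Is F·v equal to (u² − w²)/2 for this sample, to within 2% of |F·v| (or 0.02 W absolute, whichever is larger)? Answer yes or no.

F·v = (-5.132)×3.164 = -16.237648 W.
(u² − w²)/2 = (71.613974 − 104.089272)/2 = -16.237649 W.
|Δ| = 0.000001;  2% of max(1, |F·v|) = 0.324753.

yes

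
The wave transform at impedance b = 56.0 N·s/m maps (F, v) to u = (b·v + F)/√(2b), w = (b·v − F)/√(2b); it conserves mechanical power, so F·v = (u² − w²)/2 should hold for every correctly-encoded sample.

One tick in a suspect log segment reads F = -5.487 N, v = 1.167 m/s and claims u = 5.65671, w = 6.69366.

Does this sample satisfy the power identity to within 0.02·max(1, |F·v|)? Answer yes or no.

yes

F·v = (-5.487)×1.167 = -6.4033 W.
(u² − w²)/2 = (31.9984 − 44.8051)/2 = -6.4034 W.
|Δ| = 0.0000;  2% of max(1, |F·v|) = 0.1281.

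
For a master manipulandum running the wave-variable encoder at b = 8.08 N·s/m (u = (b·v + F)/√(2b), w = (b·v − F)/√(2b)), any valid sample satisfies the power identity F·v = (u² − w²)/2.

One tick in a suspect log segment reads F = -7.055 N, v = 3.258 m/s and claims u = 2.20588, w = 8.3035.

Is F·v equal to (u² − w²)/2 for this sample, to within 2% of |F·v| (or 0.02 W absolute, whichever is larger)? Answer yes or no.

F·v = (-7.055)×3.258 = -22.98519 W.
(u² − w²)/2 = (4.86591 − 68.94811)/2 = -32.04110 W.
|Δ| = 9.05591;  2% of max(1, |F·v|) = 0.45970.

no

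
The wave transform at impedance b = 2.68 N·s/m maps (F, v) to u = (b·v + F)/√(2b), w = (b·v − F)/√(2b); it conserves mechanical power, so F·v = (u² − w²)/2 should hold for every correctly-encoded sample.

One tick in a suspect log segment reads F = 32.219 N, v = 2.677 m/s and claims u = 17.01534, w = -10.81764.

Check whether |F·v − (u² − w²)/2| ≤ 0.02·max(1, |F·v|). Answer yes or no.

F·v = 32.219×2.677 = 86.25026 W.
(u² − w²)/2 = (289.52180 − 117.02134)/2 = 86.25023 W.
|Δ| = 0.00003;  2% of max(1, |F·v|) = 1.72501.

yes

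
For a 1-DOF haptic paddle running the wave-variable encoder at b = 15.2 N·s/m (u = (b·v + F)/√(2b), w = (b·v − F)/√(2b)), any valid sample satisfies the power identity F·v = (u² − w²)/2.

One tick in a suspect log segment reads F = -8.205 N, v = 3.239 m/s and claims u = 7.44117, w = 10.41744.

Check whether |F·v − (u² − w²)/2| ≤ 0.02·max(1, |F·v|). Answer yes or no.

F·v = (-8.205)×3.239 = -26.57599 W.
(u² − w²)/2 = (55.37101 − 108.52306)/2 = -26.57602 W.
|Δ| = 0.00003;  2% of max(1, |F·v|) = 0.53152.

yes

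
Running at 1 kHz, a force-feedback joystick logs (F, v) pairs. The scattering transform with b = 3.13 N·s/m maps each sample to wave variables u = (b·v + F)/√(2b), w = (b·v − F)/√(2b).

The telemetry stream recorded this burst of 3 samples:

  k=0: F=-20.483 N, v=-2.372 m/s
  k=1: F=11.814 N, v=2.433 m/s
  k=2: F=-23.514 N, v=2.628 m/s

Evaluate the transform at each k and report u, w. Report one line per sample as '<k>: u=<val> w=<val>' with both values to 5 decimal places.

k=0: b·v=3.13×(-2.372)=-7.42436; √(2b)=2.50200; u=(-7.42436+(-20.483))/2.50200=-11.15402, w=(-7.42436−(-20.483))/2.50200=5.21928
k=1: b·v=3.13×2.433=7.61529; √(2b)=2.50200; u=(7.61529+11.814)/2.50200=7.76551, w=(7.61529−11.814)/2.50200=-1.67814
k=2: b·v=3.13×2.628=8.22564; √(2b)=2.50200; u=(8.22564+(-23.514))/2.50200=-6.11046, w=(8.22564−(-23.514))/2.50200=12.68571

0: u=-11.15402 w=5.21928
1: u=7.76551 w=-1.67814
2: u=-6.11046 w=12.68571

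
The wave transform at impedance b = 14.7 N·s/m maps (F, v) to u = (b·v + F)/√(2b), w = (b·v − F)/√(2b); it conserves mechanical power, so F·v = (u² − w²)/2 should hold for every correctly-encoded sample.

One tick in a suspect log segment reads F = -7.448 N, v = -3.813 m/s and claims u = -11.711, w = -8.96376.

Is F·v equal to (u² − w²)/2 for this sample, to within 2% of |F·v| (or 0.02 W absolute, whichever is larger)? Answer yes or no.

yes

F·v = (-7.448)×(-3.813) = 28.39922 W.
(u² − w²)/2 = (137.14752 − 80.34899)/2 = 28.39926 W.
|Δ| = 0.00004;  2% of max(1, |F·v|) = 0.56798.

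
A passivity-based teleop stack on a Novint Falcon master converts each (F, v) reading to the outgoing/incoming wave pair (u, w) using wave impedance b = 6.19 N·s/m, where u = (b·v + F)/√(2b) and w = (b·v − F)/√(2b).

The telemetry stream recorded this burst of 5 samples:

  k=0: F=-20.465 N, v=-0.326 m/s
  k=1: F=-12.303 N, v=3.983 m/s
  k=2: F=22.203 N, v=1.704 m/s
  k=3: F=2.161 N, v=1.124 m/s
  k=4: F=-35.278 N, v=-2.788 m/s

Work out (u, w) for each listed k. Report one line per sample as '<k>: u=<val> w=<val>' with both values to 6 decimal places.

k=0: b·v=6.19×(-0.326)=-2.017940; √(2b)=3.518522; u=(-2.017940+(-20.465))/3.518522=-6.389881, w=(-2.017940−(-20.465))/3.518522=5.242843
k=1: b·v=6.19×3.983=24.654770; √(2b)=3.518522; u=(24.654770+(-12.303))/3.518522=3.510499, w=(24.654770−(-12.303))/3.518522=10.503776
k=2: b·v=6.19×1.704=10.547760; √(2b)=3.518522; u=(10.547760+22.203)/3.518522=9.308100, w=(10.547760−22.203)/3.518522=-3.312538
k=3: b·v=6.19×1.124=6.957560; √(2b)=3.518522; u=(6.957560+2.161)/3.518522=2.591588, w=(6.957560−2.161)/3.518522=1.363231
k=4: b·v=6.19×(-2.788)=-17.257720; √(2b)=3.518522; u=(-17.257720+(-35.278))/3.518522=-14.931188, w=(-17.257720−(-35.278))/3.518522=5.121548

0: u=-6.389881 w=5.242843
1: u=3.510499 w=10.503776
2: u=9.308100 w=-3.312538
3: u=2.591588 w=1.363231
4: u=-14.931188 w=5.121548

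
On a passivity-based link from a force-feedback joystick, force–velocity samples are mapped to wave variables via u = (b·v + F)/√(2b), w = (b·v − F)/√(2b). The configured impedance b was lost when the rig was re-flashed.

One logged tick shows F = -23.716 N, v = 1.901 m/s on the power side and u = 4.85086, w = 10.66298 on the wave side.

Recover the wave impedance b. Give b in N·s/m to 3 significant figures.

b = 33.3 N·s/m

u + w = 15.5138;  u + w = √(2b)·v, so √(2b) = 15.5138/1.901 = 8.1609.
b = (√(2b))²/2 = 66.6000/2 = 33.3000.
(Check via u − w = 2F/√(2b): u − w = -5.8121, 2F/√(2b) = -5.8121.)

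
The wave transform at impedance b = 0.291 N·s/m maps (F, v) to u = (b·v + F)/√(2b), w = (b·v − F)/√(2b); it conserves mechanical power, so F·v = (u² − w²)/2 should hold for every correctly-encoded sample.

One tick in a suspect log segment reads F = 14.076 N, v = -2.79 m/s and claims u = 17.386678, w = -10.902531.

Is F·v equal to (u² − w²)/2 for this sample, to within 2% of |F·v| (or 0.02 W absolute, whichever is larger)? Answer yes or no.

no

F·v = 14.076×(-2.79) = -39.272040 W.
(u² − w²)/2 = (302.296572 − 118.865182)/2 = 91.715695 W.
|Δ| = 130.987735;  2% of max(1, |F·v|) = 0.785441.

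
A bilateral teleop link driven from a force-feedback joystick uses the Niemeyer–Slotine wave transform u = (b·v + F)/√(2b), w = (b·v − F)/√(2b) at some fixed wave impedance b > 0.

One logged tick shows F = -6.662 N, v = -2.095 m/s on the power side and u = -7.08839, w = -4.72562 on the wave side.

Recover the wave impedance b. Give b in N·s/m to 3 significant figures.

u + w = -11.8140;  u + w = √(2b)·v, so √(2b) = -11.8140/(-2.095) = 5.6391.
b = (√(2b))²/2 = 31.8000/2 = 15.9000.
(Check via u − w = 2F/√(2b): u − w = -2.3628, 2F/√(2b) = -2.3628.)

b = 15.9 N·s/m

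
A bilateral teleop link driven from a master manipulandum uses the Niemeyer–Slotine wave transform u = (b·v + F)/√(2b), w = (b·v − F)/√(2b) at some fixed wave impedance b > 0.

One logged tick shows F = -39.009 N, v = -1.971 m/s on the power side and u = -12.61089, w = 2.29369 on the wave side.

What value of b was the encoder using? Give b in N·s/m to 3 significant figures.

b = 13.7 N·s/m

u + w = -10.31720;  u + w = √(2b)·v, so √(2b) = -10.31720/(-1.971) = 5.23450.
b = (√(2b))²/2 = 27.39999/2 = 13.70000.
(Check via u − w = 2F/√(2b): u − w = -14.90458, 2F/√(2b) = -14.90457.)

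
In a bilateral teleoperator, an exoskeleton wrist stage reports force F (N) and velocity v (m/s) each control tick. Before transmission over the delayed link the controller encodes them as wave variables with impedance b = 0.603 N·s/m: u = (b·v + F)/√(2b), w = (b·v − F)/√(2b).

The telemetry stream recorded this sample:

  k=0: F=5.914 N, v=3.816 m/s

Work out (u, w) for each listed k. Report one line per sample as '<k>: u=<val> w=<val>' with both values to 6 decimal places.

0: u=7.480600 w=-3.289944

k=0: b·v=0.603×3.816=2.301048; √(2b)=1.098180; u=(2.301048+5.914)/1.098180=7.480600, w=(2.301048−5.914)/1.098180=-3.289944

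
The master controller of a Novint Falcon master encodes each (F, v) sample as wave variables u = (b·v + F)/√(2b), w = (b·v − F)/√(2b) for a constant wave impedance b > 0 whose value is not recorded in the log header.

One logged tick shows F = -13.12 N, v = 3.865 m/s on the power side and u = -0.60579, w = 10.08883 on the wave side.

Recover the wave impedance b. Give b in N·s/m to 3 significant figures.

b = 3.01 N·s/m

u + w = 9.48304;  u + w = √(2b)·v, so √(2b) = 9.48304/3.865 = 2.45357.
b = (√(2b))²/2 = 6.02000/2 = 3.01000.
(Check via u − w = 2F/√(2b): u − w = -10.69462, 2F/√(2b) = -10.69463.)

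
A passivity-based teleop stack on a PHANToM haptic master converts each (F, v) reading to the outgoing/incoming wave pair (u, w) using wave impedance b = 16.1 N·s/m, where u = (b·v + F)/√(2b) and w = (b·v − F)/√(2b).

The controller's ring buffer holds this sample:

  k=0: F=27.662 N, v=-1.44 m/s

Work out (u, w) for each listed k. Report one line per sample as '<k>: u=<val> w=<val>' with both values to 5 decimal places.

k=0: b·v=16.1×(-1.44)=-23.18400; √(2b)=5.67450; u=(-23.18400+27.662)/5.67450=0.78914, w=(-23.18400−27.662)/5.67450=-8.96043

0: u=0.78914 w=-8.96043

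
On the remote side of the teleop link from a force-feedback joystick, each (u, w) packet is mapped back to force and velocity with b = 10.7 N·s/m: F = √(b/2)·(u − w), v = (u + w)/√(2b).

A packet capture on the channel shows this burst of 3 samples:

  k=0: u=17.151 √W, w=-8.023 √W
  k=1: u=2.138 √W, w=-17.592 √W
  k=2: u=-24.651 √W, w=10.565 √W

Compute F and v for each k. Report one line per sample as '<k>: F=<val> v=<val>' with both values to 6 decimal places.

0: F=58.227631 v=1.973189
1: F=45.635622 v=-3.340673
2: F=-81.454844 v=-3.044954

k=0: u−w=25.174000, u+w=9.128000; √(b/2)=2.313007, √(2b)=4.626013; F=2.313007×25.174=58.227631, v=9.128000/4.626013=1.973189
k=1: u−w=19.730000, u+w=-15.454000; √(b/2)=2.313007, √(2b)=4.626013; F=2.313007×19.73=45.635622, v=-15.454000/4.626013=-3.340673
k=2: u−w=-35.216000, u+w=-14.086000; √(b/2)=2.313007, √(2b)=4.626013; F=2.313007×(-35.216)=-81.454844, v=-14.086000/4.626013=-3.044954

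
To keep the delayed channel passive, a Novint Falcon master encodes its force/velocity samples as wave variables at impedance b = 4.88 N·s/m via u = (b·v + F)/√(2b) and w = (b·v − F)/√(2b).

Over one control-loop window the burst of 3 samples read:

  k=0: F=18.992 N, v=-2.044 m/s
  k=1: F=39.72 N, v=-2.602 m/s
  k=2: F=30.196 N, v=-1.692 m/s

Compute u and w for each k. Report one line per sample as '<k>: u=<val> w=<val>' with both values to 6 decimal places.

0: u=2.886361 w=-9.272021
1: u=8.649608 w=-16.778516
2: u=7.022516 w=-12.308493

k=0: b·v=4.88×(-2.044)=-9.974720; √(2b)=3.124100; u=(-9.974720+18.992)/3.124100=2.886361, w=(-9.974720−18.992)/3.124100=-9.272021
k=1: b·v=4.88×(-2.602)=-12.697760; √(2b)=3.124100; u=(-12.697760+39.72)/3.124100=8.649608, w=(-12.697760−39.72)/3.124100=-16.778516
k=2: b·v=4.88×(-1.692)=-8.256960; √(2b)=3.124100; u=(-8.256960+30.196)/3.124100=7.022516, w=(-8.256960−30.196)/3.124100=-12.308493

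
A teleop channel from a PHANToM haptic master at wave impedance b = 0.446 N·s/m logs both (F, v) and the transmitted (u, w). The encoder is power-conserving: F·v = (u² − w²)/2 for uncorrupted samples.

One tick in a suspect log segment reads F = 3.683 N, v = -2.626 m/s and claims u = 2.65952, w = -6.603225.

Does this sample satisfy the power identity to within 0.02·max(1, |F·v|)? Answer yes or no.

F·v = 3.683×(-2.626) = -9.671558 W.
(u² − w²)/2 = (7.073047 − 43.602580)/2 = -18.264767 W.
|Δ| = 8.593209;  2% of max(1, |F·v|) = 0.193431.

no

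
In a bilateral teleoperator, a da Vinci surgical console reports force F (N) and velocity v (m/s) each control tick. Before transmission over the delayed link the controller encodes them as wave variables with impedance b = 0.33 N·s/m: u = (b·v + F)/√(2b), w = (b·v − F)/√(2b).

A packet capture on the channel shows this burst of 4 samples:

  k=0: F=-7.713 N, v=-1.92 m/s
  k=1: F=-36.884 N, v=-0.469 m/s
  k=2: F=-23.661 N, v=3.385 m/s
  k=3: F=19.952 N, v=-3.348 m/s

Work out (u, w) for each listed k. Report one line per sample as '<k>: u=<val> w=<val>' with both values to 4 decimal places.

0: u=-10.2740 w=8.7141
1: u=-45.5916 w=45.2106
2: u=-27.7497 w=30.4997
3: u=23.1993 w=-25.9192

k=0: b·v=0.33×(-1.92)=-0.6336; √(2b)=0.8124; u=(-0.6336+(-7.713))/0.8124=-10.2740, w=(-0.6336−(-7.713))/0.8124=8.7141
k=1: b·v=0.33×(-0.469)=-0.1548; √(2b)=0.8124; u=(-0.1548+(-36.884))/0.8124=-45.5916, w=(-0.1548−(-36.884))/0.8124=45.2106
k=2: b·v=0.33×3.385=1.1170; √(2b)=0.8124; u=(1.1170+(-23.661))/0.8124=-27.7497, w=(1.1170−(-23.661))/0.8124=30.4997
k=3: b·v=0.33×(-3.348)=-1.1048; √(2b)=0.8124; u=(-1.1048+19.952)/0.8124=23.1993, w=(-1.1048−19.952)/0.8124=-25.9192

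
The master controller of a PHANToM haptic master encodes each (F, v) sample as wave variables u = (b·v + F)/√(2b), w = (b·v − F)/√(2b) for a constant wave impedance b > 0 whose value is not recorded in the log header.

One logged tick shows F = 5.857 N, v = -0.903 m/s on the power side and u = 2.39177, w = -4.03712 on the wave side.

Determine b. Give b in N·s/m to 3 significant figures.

b = 1.66 N·s/m

u + w = -1.6453;  u + w = √(2b)·v, so √(2b) = -1.6453/(-0.903) = 1.8221.
b = (√(2b))²/2 = 3.3200/2 = 1.6600.
(Check via u − w = 2F/√(2b): u − w = 6.4289, 2F/√(2b) = 6.4289.)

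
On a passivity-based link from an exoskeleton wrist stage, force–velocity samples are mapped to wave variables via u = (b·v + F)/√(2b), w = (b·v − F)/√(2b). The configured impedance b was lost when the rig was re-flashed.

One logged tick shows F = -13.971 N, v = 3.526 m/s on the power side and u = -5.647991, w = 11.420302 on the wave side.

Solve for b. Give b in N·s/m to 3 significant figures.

u + w = 5.772311;  u + w = √(2b)·v, so √(2b) = 5.772311/3.526 = 1.637071.
b = (√(2b))²/2 = 2.680000/2 = 1.340000.
(Check via u − w = 2F/√(2b): u − w = -17.068293, 2F/√(2b) = -17.068292.)

b = 1.34 N·s/m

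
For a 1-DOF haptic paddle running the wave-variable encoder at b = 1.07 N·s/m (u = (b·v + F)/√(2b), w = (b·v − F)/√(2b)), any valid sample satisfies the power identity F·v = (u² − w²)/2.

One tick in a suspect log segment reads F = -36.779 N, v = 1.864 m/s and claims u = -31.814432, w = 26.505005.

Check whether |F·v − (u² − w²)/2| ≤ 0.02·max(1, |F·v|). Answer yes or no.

no

F·v = (-36.779)×1.864 = -68.556056 W.
(u² − w²)/2 = (1012.158083 − 702.515290)/2 = 154.821397 W.
|Δ| = 223.377453;  2% of max(1, |F·v|) = 1.371121.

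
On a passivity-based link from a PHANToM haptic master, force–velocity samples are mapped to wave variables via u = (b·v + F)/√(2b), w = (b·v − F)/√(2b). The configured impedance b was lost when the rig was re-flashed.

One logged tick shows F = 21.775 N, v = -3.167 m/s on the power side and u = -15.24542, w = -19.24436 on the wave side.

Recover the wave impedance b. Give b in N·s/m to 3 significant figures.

u + w = -34.4898;  u + w = √(2b)·v, so √(2b) = -34.4898/(-3.167) = 10.8904.
b = (√(2b))²/2 = 118.6000/2 = 59.3000.
(Check via u − w = 2F/√(2b): u − w = 3.9989, 2F/√(2b) = 3.9989.)

b = 59.3 N·s/m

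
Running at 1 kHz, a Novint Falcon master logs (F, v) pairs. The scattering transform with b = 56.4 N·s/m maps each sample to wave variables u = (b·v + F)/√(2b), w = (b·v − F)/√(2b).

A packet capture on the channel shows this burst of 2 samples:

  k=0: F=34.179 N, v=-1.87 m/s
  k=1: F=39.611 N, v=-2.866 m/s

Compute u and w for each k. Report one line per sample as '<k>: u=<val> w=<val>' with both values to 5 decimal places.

0: u=-6.71225 w=-13.14853
1: u=-11.48992 w=-18.94910

k=0: b·v=56.4×(-1.87)=-105.46800; √(2b)=10.62073; u=(-105.46800+34.179)/10.62073=-6.71225, w=(-105.46800−34.179)/10.62073=-13.14853
k=1: b·v=56.4×(-2.866)=-161.64240; √(2b)=10.62073; u=(-161.64240+39.611)/10.62073=-11.48992, w=(-161.64240−39.611)/10.62073=-18.94910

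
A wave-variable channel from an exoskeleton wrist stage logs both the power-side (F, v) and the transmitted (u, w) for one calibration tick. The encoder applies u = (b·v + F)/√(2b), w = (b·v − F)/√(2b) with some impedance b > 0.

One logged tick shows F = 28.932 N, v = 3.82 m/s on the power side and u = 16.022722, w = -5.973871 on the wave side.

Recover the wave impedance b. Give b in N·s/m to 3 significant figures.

u + w = 10.048851;  u + w = √(2b)·v, so √(2b) = 10.048851/3.82 = 2.630589.
b = (√(2b))²/2 = 6.920000/2 = 3.460000.
(Check via u − w = 2F/√(2b): u − w = 21.996593, 2F/√(2b) = 21.996592.)

b = 3.46 N·s/m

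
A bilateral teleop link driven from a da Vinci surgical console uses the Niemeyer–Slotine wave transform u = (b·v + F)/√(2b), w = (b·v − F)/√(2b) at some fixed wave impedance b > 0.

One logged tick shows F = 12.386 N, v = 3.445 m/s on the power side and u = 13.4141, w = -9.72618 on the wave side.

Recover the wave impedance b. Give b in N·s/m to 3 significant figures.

u + w = 3.6879;  u + w = √(2b)·v, so √(2b) = 3.6879/3.445 = 1.0705.
b = (√(2b))²/2 = 1.1460/2 = 0.5730.
(Check via u − w = 2F/√(2b): u − w = 23.1403, 2F/√(2b) = 23.1403.)

b = 0.573 N·s/m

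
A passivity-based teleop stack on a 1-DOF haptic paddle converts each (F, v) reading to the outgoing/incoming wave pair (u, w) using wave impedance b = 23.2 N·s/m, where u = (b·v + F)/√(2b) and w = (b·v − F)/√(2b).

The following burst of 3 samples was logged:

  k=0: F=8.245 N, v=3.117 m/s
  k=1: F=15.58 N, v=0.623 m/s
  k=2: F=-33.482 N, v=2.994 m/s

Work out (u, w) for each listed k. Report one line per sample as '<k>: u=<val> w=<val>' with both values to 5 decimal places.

k=0: b·v=23.2×3.117=72.31440; √(2b)=6.81175; u=(72.31440+8.245)/6.81175=11.82653, w=(72.31440−8.245)/6.81175=9.40571
k=1: b·v=23.2×0.623=14.45360; √(2b)=6.81175; u=(14.45360+15.58)/6.81175=4.40908, w=(14.45360−15.58)/6.81175=-0.16536
k=2: b·v=23.2×2.994=69.46080; √(2b)=6.81175; u=(69.46080+(-33.482))/6.81175=5.28187, w=(69.46080−(-33.482))/6.81175=15.11252

0: u=11.82653 w=9.40571
1: u=4.40908 w=-0.16536
2: u=5.28187 w=15.11252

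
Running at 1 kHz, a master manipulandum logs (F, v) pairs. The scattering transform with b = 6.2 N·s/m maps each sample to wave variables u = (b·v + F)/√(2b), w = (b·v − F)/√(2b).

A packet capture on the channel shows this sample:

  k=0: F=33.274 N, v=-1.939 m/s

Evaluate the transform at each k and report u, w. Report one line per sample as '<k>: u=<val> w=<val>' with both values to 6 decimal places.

k=0: b·v=6.2×(-1.939)=-12.021800; √(2b)=3.521363; u=(-12.021800+33.274)/3.521363=6.035219, w=(-12.021800−33.274)/3.521363=-12.863143

0: u=6.035219 w=-12.863143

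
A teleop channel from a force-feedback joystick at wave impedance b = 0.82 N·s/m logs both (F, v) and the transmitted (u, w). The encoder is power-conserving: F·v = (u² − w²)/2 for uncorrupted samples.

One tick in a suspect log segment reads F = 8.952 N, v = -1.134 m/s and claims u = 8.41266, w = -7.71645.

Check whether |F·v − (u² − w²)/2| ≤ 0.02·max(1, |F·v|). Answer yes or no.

F·v = 8.952×(-1.134) = -10.1516 W.
(u² − w²)/2 = (70.7728 − 59.5436)/2 = 5.6146 W.
|Δ| = 15.7662;  2% of max(1, |F·v|) = 0.2030.

no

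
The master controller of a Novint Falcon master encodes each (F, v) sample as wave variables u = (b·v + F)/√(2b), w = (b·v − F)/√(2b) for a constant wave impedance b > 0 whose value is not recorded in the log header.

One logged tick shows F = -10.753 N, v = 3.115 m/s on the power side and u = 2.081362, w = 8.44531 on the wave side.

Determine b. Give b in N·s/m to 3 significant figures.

u + w = 10.526672;  u + w = √(2b)·v, so √(2b) = 10.526672/3.115 = 3.379349.
b = (√(2b))²/2 = 11.419999/2 = 5.710000.
(Check via u − w = 2F/√(2b): u − w = -6.363948, 2F/√(2b) = -6.363948.)

b = 5.71 N·s/m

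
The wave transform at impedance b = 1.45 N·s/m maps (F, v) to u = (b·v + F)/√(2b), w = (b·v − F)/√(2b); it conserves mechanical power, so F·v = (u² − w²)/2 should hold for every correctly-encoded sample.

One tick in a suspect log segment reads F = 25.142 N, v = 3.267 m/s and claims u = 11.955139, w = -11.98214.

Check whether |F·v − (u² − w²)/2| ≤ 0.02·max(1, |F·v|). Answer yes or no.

no

F·v = 25.142×3.267 = 82.138914 W.
(u² − w²)/2 = (142.925349 − 143.571679)/2 = -0.323165 W.
|Δ| = 82.462079;  2% of max(1, |F·v|) = 1.642778.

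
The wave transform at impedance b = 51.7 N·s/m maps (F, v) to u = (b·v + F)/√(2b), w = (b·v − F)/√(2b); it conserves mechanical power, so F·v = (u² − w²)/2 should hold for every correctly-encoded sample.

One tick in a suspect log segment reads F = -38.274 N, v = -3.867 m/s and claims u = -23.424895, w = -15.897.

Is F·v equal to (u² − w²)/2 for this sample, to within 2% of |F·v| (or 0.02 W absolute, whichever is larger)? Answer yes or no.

F·v = (-38.274)×(-3.867) = 148.005558 W.
(u² − w²)/2 = (548.725706 − 252.714609)/2 = 148.005548 W.
|Δ| = 0.000010;  2% of max(1, |F·v|) = 2.960111.

yes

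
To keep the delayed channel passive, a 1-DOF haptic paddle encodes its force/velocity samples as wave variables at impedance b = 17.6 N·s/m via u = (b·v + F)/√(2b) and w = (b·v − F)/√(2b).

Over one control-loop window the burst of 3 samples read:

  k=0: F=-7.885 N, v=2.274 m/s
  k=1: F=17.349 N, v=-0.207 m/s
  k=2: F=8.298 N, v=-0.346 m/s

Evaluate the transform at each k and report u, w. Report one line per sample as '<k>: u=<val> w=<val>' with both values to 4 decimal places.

k=0: b·v=17.6×2.274=40.0224; √(2b)=5.9330; u=(40.0224+(-7.885))/5.9330=5.4168, w=(40.0224−(-7.885))/5.9330=8.0748
k=1: b·v=17.6×(-0.207)=-3.6432; √(2b)=5.9330; u=(-3.6432+17.349)/5.9330=2.3101, w=(-3.6432−17.349)/5.9330=-3.5382
k=2: b·v=17.6×(-0.346)=-6.0896; √(2b)=5.9330; u=(-6.0896+8.298)/5.9330=0.3722, w=(-6.0896−8.298)/5.9330=-2.4250

0: u=5.4168 w=8.0748
1: u=2.3101 w=-3.5382
2: u=0.3722 w=-2.4250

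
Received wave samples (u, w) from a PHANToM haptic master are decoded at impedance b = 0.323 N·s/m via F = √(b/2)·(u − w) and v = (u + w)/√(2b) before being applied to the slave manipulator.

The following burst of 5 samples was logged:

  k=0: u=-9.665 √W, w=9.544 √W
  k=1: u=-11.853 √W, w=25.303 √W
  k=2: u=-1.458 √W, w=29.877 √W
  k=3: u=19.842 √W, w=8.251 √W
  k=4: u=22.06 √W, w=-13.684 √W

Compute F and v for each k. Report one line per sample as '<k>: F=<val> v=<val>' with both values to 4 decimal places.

0: F=-7.7195 v=-0.1505
1: F=-14.9319 v=16.7342
2: F=-12.5926 v=35.3584
3: F=4.6581 v=34.9528
4: F=14.3645 v=10.4213

k=0: u−w=-19.2090, u+w=-0.1210; √(b/2)=0.4019, √(2b)=0.8037; F=0.4019×(-19.209)=-7.7195, v=-0.1210/0.8037=-0.1505
k=1: u−w=-37.1560, u+w=13.4500; √(b/2)=0.4019, √(2b)=0.8037; F=0.4019×(-37.156)=-14.9319, v=13.4500/0.8037=16.7342
k=2: u−w=-31.3350, u+w=28.4190; √(b/2)=0.4019, √(2b)=0.8037; F=0.4019×(-31.335)=-12.5926, v=28.4190/0.8037=35.3584
k=3: u−w=11.5910, u+w=28.0930; √(b/2)=0.4019, √(2b)=0.8037; F=0.4019×11.591=4.6581, v=28.0930/0.8037=34.9528
k=4: u−w=35.7440, u+w=8.3760; √(b/2)=0.4019, √(2b)=0.8037; F=0.4019×35.744=14.3645, v=8.3760/0.8037=10.4213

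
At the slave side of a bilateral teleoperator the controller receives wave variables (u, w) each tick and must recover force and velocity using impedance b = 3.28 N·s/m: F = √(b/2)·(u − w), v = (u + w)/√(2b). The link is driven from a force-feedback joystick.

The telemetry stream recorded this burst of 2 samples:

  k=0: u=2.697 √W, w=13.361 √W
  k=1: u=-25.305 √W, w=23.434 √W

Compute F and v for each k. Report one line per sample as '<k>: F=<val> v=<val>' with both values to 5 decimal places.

0: F=-13.65658 v=6.26960
1: F=-62.41637 v=-0.73050

k=0: u−w=-10.66400, u+w=16.05800; √(b/2)=1.28062, √(2b)=2.56125; F=1.28062×(-10.664)=-13.65658, v=16.05800/2.56125=6.26960
k=1: u−w=-48.73900, u+w=-1.87100; √(b/2)=1.28062, √(2b)=2.56125; F=1.28062×(-48.739)=-62.41637, v=-1.87100/2.56125=-0.73050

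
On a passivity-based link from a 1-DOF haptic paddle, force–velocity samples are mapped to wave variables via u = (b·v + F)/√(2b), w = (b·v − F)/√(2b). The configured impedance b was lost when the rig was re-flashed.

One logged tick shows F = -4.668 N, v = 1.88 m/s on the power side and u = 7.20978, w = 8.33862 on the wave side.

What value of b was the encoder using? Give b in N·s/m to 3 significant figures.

u + w = 15.54840;  u + w = √(2b)·v, so √(2b) = 15.54840/1.88 = 8.27043.
b = (√(2b))²/2 = 68.39994/2 = 34.19997.
(Check via u − w = 2F/√(2b): u − w = -1.12884, 2F/√(2b) = -1.12884.)

b = 34.2 N·s/m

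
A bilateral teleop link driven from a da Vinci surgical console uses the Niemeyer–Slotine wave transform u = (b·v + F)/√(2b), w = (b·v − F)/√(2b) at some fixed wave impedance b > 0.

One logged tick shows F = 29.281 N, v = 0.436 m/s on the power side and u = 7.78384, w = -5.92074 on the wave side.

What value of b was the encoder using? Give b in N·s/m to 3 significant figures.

u + w = 1.86310;  u + w = √(2b)·v, so √(2b) = 1.86310/0.436 = 4.27317.
b = (√(2b))²/2 = 18.25994/2 = 9.12997.
(Check via u − w = 2F/√(2b): u − w = 13.70458, 2F/√(2b) = 13.70460.)

b = 9.13 N·s/m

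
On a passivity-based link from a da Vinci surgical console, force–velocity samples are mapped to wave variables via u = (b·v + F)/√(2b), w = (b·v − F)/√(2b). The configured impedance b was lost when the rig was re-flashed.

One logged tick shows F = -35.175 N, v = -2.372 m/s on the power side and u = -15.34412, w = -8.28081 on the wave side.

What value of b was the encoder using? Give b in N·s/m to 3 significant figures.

b = 49.6 N·s/m

u + w = -23.6249;  u + w = √(2b)·v, so √(2b) = -23.6249/(-2.372) = 9.9599.
b = (√(2b))²/2 = 99.2000/2 = 49.6000.
(Check via u − w = 2F/√(2b): u − w = -7.0633, 2F/√(2b) = -7.0633.)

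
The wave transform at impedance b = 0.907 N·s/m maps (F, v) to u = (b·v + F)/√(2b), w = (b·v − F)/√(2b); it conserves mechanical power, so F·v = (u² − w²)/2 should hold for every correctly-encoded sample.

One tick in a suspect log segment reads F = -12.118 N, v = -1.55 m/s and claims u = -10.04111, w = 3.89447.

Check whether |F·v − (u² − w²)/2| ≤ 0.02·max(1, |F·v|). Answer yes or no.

no

F·v = (-12.118)×(-1.55) = 18.7829 W.
(u² − w²)/2 = (100.8239 − 15.1669)/2 = 42.8285 W.
|Δ| = 24.0456;  2% of max(1, |F·v|) = 0.3757.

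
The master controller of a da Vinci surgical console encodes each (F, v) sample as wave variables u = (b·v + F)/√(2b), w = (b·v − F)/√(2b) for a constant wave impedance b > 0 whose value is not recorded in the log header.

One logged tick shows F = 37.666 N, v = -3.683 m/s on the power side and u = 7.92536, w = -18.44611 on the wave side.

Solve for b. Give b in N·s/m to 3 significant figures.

u + w = -10.5207;  u + w = √(2b)·v, so √(2b) = -10.5207/(-3.683) = 2.8566.
b = (√(2b))²/2 = 8.1600/2 = 4.0800.
(Check via u − w = 2F/√(2b): u − w = 26.3715, 2F/√(2b) = 26.3715.)

b = 4.08 N·s/m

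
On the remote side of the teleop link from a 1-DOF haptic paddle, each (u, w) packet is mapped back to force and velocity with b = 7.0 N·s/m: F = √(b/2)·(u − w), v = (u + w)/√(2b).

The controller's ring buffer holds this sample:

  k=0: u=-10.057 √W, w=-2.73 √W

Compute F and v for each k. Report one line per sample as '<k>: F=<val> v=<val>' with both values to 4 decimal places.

0: F=-13.7076 v=-3.4175

k=0: u−w=-7.3270, u+w=-12.7870; √(b/2)=1.8708, √(2b)=3.7417; F=1.8708×(-7.327)=-13.7076, v=-12.7870/3.7417=-3.4175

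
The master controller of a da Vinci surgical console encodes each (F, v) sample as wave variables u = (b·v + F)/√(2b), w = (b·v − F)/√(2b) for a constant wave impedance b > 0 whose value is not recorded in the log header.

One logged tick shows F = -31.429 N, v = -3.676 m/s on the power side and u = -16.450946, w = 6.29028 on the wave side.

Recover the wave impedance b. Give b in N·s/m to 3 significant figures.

b = 3.82 N·s/m

u + w = -10.160666;  u + w = √(2b)·v, so √(2b) = -10.160666/(-3.676) = 2.764055.
b = (√(2b))²/2 = 7.640000/2 = 3.820000.
(Check via u − w = 2F/√(2b): u − w = -22.741226, 2F/√(2b) = -22.741227.)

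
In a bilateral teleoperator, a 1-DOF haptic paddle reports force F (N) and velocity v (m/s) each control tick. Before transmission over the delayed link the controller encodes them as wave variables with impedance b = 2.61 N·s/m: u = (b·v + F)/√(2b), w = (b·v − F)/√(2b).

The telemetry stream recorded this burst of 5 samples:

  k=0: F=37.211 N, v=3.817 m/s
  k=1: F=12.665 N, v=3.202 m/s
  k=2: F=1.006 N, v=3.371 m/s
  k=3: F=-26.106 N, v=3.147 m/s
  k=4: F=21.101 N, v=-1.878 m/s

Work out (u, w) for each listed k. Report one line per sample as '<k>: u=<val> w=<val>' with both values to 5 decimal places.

k=0: b·v=2.61×3.817=9.96237; √(2b)=2.28473; u=(9.96237+37.211)/2.28473=20.64722, w=(9.96237−37.211)/2.28473=-11.92640
k=1: b·v=2.61×3.202=8.35722; √(2b)=2.28473; u=(8.35722+12.665)/2.28473=9.20118, w=(8.35722−12.665)/2.28473=-1.88546
k=2: b·v=2.61×3.371=8.79831; √(2b)=2.28473; u=(8.79831+1.006)/2.28473=4.29123, w=(8.79831−1.006)/2.28473=3.41060
k=3: b·v=2.61×3.147=8.21367; √(2b)=2.28473; u=(8.21367+(-26.106))/2.28473=-7.83126, w=(8.21367−(-26.106))/2.28473=15.02131
k=4: b·v=2.61×(-1.878)=-4.90158; √(2b)=2.28473; u=(-4.90158+21.101)/2.28473=7.09029, w=(-4.90158−21.101)/2.28473=-11.38102

0: u=20.64722 w=-11.92640
1: u=9.20118 w=-1.88546
2: u=4.29123 w=3.41060
3: u=-7.83126 w=15.02131
4: u=7.09029 w=-11.38102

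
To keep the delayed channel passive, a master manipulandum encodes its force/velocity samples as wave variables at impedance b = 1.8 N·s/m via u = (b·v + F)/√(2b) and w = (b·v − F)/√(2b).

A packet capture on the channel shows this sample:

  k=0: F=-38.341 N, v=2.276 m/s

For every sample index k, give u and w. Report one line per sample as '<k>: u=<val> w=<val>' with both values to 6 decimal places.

k=0: b·v=1.8×2.276=4.096800; √(2b)=1.897367; u=(4.096800+(-38.341))/1.897367=-18.048278, w=(4.096800−(-38.341))/1.897367=22.366684

0: u=-18.048278 w=22.366684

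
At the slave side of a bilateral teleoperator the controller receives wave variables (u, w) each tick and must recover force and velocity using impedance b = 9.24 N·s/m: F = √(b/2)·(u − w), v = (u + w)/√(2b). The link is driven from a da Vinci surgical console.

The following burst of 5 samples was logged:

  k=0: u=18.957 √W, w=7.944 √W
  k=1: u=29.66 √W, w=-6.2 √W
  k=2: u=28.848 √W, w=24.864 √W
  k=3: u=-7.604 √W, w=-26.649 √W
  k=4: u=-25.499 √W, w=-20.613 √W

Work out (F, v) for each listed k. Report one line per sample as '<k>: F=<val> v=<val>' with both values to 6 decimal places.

0: F=23.671546 v=6.257739
1: F=77.078148 v=5.457290
2: F=8.563283 v=12.494542
3: F=40.935676 v=-7.967969
4: F=-10.502059 v=-10.726622

k=0: u−w=11.013000, u+w=26.901000; √(b/2)=2.149419, √(2b)=4.298837; F=2.149419×11.013=23.671546, v=26.901000/4.298837=6.257739
k=1: u−w=35.860000, u+w=23.460000; √(b/2)=2.149419, √(2b)=4.298837; F=2.149419×35.86=77.078148, v=23.460000/4.298837=5.457290
k=2: u−w=3.984000, u+w=53.712000; √(b/2)=2.149419, √(2b)=4.298837; F=2.149419×3.984=8.563283, v=53.712000/4.298837=12.494542
k=3: u−w=19.045000, u+w=-34.253000; √(b/2)=2.149419, √(2b)=4.298837; F=2.149419×19.045=40.935676, v=-34.253000/4.298837=-7.967969
k=4: u−w=-4.886000, u+w=-46.112000; √(b/2)=2.149419, √(2b)=4.298837; F=2.149419×(-4.886)=-10.502059, v=-46.112000/4.298837=-10.726622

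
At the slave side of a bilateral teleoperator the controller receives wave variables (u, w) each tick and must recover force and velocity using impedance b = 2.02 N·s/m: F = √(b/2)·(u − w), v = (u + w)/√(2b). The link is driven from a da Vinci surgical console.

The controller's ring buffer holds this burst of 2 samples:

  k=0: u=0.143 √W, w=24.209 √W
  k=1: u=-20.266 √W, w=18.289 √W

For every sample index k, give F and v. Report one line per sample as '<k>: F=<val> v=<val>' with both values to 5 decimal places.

k=0: u−w=-24.06600, u+w=24.35200; √(b/2)=1.00499, √(2b)=2.00998; F=1.00499×(-24.066)=-24.18603, v=24.35200/2.00998=12.11557
k=1: u−w=-38.55500, u+w=-1.97700; √(b/2)=1.00499, √(2b)=2.00998; F=1.00499×(-38.555)=-38.74730, v=-1.97700/2.00998=-0.98359

0: F=-24.18603 v=12.11557
1: F=-38.74730 v=-0.98359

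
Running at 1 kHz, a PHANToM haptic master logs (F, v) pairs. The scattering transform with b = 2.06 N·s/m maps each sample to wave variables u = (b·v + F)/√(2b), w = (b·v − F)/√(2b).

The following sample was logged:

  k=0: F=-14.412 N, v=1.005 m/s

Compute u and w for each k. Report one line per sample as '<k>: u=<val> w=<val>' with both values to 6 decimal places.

k=0: b·v=2.06×1.005=2.070300; √(2b)=2.029778; u=(2.070300+(-14.412))/2.029778=-6.080319, w=(2.070300−(-14.412))/2.029778=8.120246

0: u=-6.080319 w=8.120246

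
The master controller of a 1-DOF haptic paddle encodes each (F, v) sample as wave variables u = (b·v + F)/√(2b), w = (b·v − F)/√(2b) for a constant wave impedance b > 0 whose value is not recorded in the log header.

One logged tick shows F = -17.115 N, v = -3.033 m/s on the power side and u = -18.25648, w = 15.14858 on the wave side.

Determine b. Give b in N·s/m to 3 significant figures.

b = 0.525 N·s/m

u + w = -3.107900;  u + w = √(2b)·v, so √(2b) = -3.107900/(-3.033) = 1.024695.
b = (√(2b))²/2 = 1.050000/2 = 0.525000.
(Check via u − w = 2F/√(2b): u − w = -33.405060, 2F/√(2b) = -33.405061.)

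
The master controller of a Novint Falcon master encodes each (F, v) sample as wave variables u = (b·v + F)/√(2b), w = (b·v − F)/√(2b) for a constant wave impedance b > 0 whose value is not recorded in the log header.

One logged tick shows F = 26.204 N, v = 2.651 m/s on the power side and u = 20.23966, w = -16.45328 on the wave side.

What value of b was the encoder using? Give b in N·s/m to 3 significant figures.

b = 1.02 N·s/m

u + w = 3.78638;  u + w = √(2b)·v, so √(2b) = 3.78638/2.651 = 1.42828.
b = (√(2b))²/2 = 2.03999/2 = 1.02000.
(Check via u − w = 2F/√(2b): u − w = 36.69294, 2F/√(2b) = 36.69299.)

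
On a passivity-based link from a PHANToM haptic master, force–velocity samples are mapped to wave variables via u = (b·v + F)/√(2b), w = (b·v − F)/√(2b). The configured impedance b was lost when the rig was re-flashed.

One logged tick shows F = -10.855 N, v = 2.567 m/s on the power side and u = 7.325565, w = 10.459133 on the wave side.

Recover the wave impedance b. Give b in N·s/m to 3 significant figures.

b = 24 N·s/m

u + w = 17.784698;  u + w = √(2b)·v, so √(2b) = 17.784698/2.567 = 6.928203.
b = (√(2b))²/2 = 48.000002/2 = 24.000001.
(Check via u − w = 2F/√(2b): u − w = -3.133568, 2F/√(2b) = -3.133569.)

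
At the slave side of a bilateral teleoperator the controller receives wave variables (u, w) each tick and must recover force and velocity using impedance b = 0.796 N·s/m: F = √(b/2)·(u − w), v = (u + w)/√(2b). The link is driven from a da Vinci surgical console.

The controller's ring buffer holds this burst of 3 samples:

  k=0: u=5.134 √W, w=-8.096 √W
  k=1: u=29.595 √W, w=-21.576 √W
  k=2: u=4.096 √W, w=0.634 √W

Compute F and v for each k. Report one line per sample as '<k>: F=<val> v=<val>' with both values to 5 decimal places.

0: F=8.34644 v=-2.34754
1: F=32.28237 v=6.35548
2: F=2.18408 v=3.74878

k=0: u−w=13.23000, u+w=-2.96200; √(b/2)=0.63087, √(2b)=1.26174; F=0.63087×13.23=8.34644, v=-2.96200/1.26174=-2.34754
k=1: u−w=51.17100, u+w=8.01900; √(b/2)=0.63087, √(2b)=1.26174; F=0.63087×51.171=32.28237, v=8.01900/1.26174=6.35548
k=2: u−w=3.46200, u+w=4.73000; √(b/2)=0.63087, √(2b)=1.26174; F=0.63087×3.462=2.18408, v=4.73000/1.26174=3.74878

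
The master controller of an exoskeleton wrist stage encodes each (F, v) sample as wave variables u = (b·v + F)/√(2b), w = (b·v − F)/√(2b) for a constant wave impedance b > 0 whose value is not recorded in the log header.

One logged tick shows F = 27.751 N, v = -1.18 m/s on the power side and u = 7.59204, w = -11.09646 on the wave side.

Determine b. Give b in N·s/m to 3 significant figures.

u + w = -3.50442;  u + w = √(2b)·v, so √(2b) = -3.50442/(-1.18) = 2.96985.
b = (√(2b))²/2 = 8.81999/2 = 4.41000.
(Check via u − w = 2F/√(2b): u − w = 18.68850, 2F/√(2b) = 18.68850.)

b = 4.41 N·s/m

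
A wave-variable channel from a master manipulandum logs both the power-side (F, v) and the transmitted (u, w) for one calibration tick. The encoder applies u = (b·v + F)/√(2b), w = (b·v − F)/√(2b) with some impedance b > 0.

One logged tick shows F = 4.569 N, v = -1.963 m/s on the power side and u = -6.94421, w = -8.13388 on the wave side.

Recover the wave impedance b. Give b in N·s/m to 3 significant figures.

b = 29.5 N·s/m

u + w = -15.07809;  u + w = √(2b)·v, so √(2b) = -15.07809/(-1.963) = 7.68115.
b = (√(2b))²/2 = 59.00001/2 = 29.50000.
(Check via u − w = 2F/√(2b): u − w = 1.18967, 2F/√(2b) = 1.18967.)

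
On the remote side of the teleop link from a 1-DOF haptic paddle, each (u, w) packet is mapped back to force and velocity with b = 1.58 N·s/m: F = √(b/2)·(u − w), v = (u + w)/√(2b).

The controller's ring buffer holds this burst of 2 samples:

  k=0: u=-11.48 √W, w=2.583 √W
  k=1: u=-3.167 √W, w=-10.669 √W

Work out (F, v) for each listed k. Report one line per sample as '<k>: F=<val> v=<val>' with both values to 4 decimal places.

k=0: u−w=-14.0630, u+w=-8.8970; √(b/2)=0.8888, √(2b)=1.7776; F=0.8888×(-14.063)=-12.4995, v=-8.8970/1.7776=-5.0050
k=1: u−w=7.5020, u+w=-13.8360; √(b/2)=0.8888, √(2b)=1.7776; F=0.8888×7.502=6.6679, v=-13.8360/1.7776=-7.7834

0: F=-12.4995 v=-5.0050
1: F=6.6679 v=-7.7834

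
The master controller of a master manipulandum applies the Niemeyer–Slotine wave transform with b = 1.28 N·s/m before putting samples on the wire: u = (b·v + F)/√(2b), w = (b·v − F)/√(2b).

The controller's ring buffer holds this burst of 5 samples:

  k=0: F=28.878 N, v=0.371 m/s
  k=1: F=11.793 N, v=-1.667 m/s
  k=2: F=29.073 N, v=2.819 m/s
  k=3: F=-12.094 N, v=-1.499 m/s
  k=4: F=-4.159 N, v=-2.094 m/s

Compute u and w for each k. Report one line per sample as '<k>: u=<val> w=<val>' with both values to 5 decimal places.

0: u=18.34555 w=-17.75195
1: u=6.03702 w=-8.70422
2: u=20.42582 w=-15.91543
3: u=-8.75795 w=6.35955
4: u=-4.27457 w=0.92417

k=0: b·v=1.28×0.371=0.47488; √(2b)=1.60000; u=(0.47488+28.878)/1.60000=18.34555, w=(0.47488−28.878)/1.60000=-17.75195
k=1: b·v=1.28×(-1.667)=-2.13376; √(2b)=1.60000; u=(-2.13376+11.793)/1.60000=6.03702, w=(-2.13376−11.793)/1.60000=-8.70422
k=2: b·v=1.28×2.819=3.60832; √(2b)=1.60000; u=(3.60832+29.073)/1.60000=20.42582, w=(3.60832−29.073)/1.60000=-15.91543
k=3: b·v=1.28×(-1.499)=-1.91872; √(2b)=1.60000; u=(-1.91872+(-12.094))/1.60000=-8.75795, w=(-1.91872−(-12.094))/1.60000=6.35955
k=4: b·v=1.28×(-2.094)=-2.68032; √(2b)=1.60000; u=(-2.68032+(-4.159))/1.60000=-4.27457, w=(-2.68032−(-4.159))/1.60000=0.92417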